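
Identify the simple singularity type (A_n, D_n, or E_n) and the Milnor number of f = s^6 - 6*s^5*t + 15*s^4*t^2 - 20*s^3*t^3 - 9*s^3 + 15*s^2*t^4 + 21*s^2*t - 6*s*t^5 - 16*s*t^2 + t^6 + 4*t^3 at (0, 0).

Type D7, Milnor number mu = 7.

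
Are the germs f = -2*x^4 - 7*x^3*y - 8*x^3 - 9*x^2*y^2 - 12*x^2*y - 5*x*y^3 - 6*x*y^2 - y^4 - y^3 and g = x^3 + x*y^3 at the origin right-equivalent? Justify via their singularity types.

Yes.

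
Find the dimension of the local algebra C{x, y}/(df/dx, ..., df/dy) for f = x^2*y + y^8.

9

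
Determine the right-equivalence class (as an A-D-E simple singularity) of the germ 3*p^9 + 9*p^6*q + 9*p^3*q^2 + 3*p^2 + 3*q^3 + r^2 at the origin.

A_{2}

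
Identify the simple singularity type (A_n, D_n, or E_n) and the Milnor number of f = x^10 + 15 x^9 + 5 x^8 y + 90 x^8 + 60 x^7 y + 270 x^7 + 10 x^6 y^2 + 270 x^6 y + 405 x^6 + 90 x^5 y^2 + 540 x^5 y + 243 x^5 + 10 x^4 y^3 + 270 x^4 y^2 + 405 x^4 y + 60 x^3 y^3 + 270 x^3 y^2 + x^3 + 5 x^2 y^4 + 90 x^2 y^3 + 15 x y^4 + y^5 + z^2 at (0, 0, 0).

Type E_{8}, Milnor number mu = 8.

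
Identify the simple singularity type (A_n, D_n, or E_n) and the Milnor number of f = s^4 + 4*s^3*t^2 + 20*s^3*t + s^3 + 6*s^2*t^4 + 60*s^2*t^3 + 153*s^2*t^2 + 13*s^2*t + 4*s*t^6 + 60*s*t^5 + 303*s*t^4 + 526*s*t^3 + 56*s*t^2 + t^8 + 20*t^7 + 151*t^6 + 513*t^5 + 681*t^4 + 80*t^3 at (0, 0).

The Hessian of f at 0 is [[0, 0], [0, 0]] with rank 0, so corank 2. A Groebner basis of the Jacobian ideal J(f) in C{s,t} is {s*t^2 + 4*s*t/3 + 16*t^2/3, -s*t/3 + t^3 - 4*t^2/3, s^2 + 28*s*t/3 + 64*t^2/3}; counting standard monomials gives mu = 5. Corank 2; j^3 = (s + 4*t)^2*(s + 5*t) has shape L^2 M (L != M), so D-series; mu = 5 gives D_5.

Type D_{5}, Milnor number mu = 5.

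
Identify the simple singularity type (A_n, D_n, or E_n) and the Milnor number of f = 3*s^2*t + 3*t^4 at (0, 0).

Type D_{5}, Milnor number mu = 5.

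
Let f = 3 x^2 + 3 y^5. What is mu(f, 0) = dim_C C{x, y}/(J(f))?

The Hessian of f at 0 is [[6, 0], [0, 0]] with rank 1, so corank 1. A Groebner basis of the Jacobian ideal J(f) in C{x,y} is {y^4, x}; counting standard monomials gives mu = 4. Corank 1: A-series; mu = 4 gives A_4.

4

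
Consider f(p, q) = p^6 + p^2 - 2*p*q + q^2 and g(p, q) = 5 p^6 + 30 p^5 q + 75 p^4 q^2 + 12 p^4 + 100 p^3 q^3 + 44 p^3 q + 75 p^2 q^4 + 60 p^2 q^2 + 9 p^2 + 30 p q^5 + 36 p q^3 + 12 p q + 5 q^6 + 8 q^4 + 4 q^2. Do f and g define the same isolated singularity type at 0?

Yes.

The Hessian of f at 0 has rank 1. Corank 1: A-series; mu = 5 gives A_5. The Hessian of g at 0 has rank 1. Corank 1: A-series; mu = 5 gives A_5. Both have type A_5, hence right-equivalent.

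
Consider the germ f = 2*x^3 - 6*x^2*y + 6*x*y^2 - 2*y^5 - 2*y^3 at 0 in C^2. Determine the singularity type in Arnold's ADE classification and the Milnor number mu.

The Hessian of f at 0 has rank 0. Corank 2; j^3 = 2*(x - y)^3 is a perfect cube, so E-series; the 5-jet and mu = 8 give E_8.

Type E8, Milnor number mu = 8.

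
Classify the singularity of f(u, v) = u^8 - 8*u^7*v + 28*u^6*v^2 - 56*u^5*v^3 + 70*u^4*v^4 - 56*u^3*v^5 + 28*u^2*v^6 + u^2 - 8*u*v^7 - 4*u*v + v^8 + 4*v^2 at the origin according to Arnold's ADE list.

The Hessian of f at 0 has rank 1. Corank 1: A-series; mu = 7 gives A_7.

A_{7}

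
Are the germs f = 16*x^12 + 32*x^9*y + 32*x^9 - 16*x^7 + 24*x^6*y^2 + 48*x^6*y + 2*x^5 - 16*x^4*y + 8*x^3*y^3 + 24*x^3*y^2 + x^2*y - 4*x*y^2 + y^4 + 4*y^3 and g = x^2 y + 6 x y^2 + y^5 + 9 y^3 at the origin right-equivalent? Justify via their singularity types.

No.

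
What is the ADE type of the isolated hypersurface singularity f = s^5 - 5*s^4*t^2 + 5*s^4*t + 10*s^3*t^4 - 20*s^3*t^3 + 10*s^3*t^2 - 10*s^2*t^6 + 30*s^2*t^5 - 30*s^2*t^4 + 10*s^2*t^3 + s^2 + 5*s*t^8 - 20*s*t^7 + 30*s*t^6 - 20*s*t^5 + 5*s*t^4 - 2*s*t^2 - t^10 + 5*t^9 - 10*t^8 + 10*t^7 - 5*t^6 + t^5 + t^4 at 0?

A4

The Hessian of f at 0 has rank 1. Corank 1: A-series; mu = 4 gives A_4.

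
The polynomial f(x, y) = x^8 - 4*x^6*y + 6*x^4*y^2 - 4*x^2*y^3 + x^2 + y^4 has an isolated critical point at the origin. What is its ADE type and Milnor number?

The Hessian of f at 0 has rank 1. Corank 1: A-series; mu = 3 gives A_3.

Type A_3, Milnor number mu = 3.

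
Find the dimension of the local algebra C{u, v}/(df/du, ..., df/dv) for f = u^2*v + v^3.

4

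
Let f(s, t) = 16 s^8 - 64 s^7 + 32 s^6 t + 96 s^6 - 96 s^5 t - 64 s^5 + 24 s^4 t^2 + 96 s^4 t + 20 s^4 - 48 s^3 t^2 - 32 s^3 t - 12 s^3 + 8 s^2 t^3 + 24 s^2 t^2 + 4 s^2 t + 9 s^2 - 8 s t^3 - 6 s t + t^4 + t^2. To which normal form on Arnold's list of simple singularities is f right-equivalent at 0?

A_3

The Hessian of f at 0 is [[18, -6], [-6, 2]] with rank 1, so corank 1. A Groebner basis of the Jacobian ideal J(f) in C{s,t} is {s^2 - 3*s/2 + t/2, s*t - 9*s/2 + 3*t/2, -27*s/2 + t^2 + 9*t/2}; counting standard monomials gives mu = 3. Corank 1: A-series; mu = 3 gives A_3.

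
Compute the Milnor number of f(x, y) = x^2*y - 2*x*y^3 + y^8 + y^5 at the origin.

9

The Hessian of f at 0 is [[0, 0], [0, 0]] with rank 0, so corank 2. A Groebner basis of the Jacobian ideal J(f) in C{x,y} is {x^4, x^3*y + x^2/8 - x*y^2/8, -x^3 + x^2*y^2, -x*y + y^3}; counting standard monomials gives mu = 9. Corank 2; j^3 = x^2*y has shape L^2 M (L != M), so D-series; mu = 9 gives D_9.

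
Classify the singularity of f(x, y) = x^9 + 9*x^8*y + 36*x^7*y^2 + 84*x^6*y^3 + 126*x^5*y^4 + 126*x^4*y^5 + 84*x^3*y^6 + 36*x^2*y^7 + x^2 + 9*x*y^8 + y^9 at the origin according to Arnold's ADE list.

A_8

The Hessian of f at 0 has rank 1. Corank 1: A-series; mu = 8 gives A_8.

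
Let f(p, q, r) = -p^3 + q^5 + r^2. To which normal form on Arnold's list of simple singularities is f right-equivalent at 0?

E8

The Hessian of f at 0 is [[0, 0, 0], [0, 0, 0], [0, 0, 2]] with rank 1, so corank 2. A Groebner basis of the Jacobian ideal J(f) in C{p,q,r} is {q^4, p^2, r}; counting standard monomials gives mu = 8. Corank 2; j^3 = -p^3 is a perfect cube, so E-series; the 5-jet and mu = 8 give E_8.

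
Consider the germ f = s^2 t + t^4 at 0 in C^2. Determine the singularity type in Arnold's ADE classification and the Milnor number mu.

Type D_{5}, Milnor number mu = 5.

The Hessian of f at 0 is [[0, 0], [0, 0]] with rank 0, so corank 2. A Groebner basis of the Jacobian ideal J(f) in C{s,t} is {s^3, s^2/4 + t^3, s*t}; counting standard monomials gives mu = 5. Corank 2; j^3 = s^2*t has shape L^2 M (L != M), so D-series; mu = 5 gives D_5.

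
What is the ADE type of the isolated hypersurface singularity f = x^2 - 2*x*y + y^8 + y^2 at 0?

The Hessian of f at 0 has rank 1. Corank 1: A-series; mu = 7 gives A_7.

A7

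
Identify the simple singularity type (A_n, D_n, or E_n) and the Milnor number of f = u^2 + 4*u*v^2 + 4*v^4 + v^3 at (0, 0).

Type A_{2}, Milnor number mu = 2.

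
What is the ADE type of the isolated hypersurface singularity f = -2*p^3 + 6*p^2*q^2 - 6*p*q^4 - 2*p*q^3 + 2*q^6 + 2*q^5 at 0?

E7

The Hessian of f at 0 has rank 0. Corank 2; j^3 = -2*p^3 is a perfect cube, so E-series; the 4-jet and mu = 7 give E_7.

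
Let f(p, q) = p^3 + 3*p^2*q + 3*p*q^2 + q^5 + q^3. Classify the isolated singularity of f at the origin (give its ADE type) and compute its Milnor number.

Type E8, Milnor number mu = 8.

The Hessian of f at 0 is [[0, 0], [0, 0]] with rank 0, so corank 2. A Groebner basis of the Jacobian ideal J(f) in C{p,q} is {q^4, p^2 + 2*p*q + q^2}; counting standard monomials gives mu = 8. Corank 2; j^3 = (p + q)^3 is a perfect cube, so E-series; the 5-jet and mu = 8 give E_8.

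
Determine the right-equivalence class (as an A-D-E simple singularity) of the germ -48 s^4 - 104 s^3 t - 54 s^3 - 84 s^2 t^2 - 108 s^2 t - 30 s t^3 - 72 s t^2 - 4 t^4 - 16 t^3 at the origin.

E_{7}

The Hessian of f at 0 has rank 0. Corank 2; j^3 = -2*(3*s + 2*t)^3 is a perfect cube, so E-series; the 4-jet and mu = 7 give E_7.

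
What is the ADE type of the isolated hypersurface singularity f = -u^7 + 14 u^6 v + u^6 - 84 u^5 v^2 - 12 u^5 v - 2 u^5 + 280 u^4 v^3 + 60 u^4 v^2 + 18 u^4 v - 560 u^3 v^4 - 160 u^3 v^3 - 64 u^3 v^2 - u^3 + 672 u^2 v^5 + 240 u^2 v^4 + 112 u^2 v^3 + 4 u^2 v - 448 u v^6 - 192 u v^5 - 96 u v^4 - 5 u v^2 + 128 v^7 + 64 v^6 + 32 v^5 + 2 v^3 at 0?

D_7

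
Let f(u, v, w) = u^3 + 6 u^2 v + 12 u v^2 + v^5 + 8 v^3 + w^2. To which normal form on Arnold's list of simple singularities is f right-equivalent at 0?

The Hessian of f at 0 is [[0, 0, 0], [0, 0, 0], [0, 0, 2]] with rank 1, so corank 2. A Groebner basis of the Jacobian ideal J(f) in C{u,v,w} is {v^4, u^2 + 4*u*v + 4*v^2, w}; counting standard monomials gives mu = 8. Corank 2; j^3 = (u + 2*v)^3 is a perfect cube, so E-series; the 5-jet and mu = 8 give E_8.

E_{8}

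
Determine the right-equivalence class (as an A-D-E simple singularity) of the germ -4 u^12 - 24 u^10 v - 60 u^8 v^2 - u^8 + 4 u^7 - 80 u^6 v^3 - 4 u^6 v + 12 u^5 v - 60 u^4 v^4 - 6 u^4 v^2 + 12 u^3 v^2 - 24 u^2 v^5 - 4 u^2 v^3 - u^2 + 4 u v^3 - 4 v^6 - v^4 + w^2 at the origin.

A3

The Hessian of f at 0 has rank 2. Corank 1: A-series; mu = 3 gives A_3.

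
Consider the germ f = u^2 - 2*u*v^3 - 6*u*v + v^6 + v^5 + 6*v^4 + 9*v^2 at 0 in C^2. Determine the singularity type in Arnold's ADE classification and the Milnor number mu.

The Hessian of f at 0 is [[2, -6], [-6, 18]] with rank 1, so corank 1. A Groebner basis of the Jacobian ideal J(f) in C{u,v} is {-u + v^3 + 3*v, u^2 - 9*v^2, u*v - 3*v^2}; counting standard monomials gives mu = 4. Corank 1: A-series; mu = 4 gives A_4.

Type A_{4}, Milnor number mu = 4.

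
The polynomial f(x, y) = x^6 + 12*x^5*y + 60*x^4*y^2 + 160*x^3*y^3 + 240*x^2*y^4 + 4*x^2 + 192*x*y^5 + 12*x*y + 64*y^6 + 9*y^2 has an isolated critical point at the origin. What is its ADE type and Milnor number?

Type A5, Milnor number mu = 5.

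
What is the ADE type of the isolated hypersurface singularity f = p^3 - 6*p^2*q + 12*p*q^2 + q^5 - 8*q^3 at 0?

The Hessian of f at 0 is [[0, 0], [0, 0]] with rank 0, so corank 2. A Groebner basis of the Jacobian ideal J(f) in C{p,q} is {q^4, p^2 - 4*p*q + 4*q^2}; counting standard monomials gives mu = 8. Corank 2; j^3 = (p - 2*q)^3 is a perfect cube, so E-series; the 5-jet and mu = 8 give E_8.

E_8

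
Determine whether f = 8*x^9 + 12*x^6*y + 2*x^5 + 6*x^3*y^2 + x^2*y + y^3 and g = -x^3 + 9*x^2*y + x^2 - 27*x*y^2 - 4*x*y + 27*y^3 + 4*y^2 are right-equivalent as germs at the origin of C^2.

The Hessian of f at 0 is [[0, 0], [0, 0]] with rank 0, so corank 2. A Groebner basis of the Jacobian ideal J(f) in C{x,y} is {y^3, x^2 + 3*y^2, x*y}; counting standard monomials gives mu = 4. Corank 2; j^3 = y*(x^2 + y^2) splits into three distinct lines over C (the quadratic factor has nonzero discriminant), so D_4. The Hessian of g at 0 is [[2, -4], [-4, 8]] with rank 1, so corank 1. A Groebner basis of the Jacobian ideal J(g) in C{x,y} is {y^2, x - 2*y}; counting standard monomials gives mu = 2. Corank 1: A-series; mu = 2 gives A_2. f is D_4 but g is A_2, hence not right-equivalent.

No.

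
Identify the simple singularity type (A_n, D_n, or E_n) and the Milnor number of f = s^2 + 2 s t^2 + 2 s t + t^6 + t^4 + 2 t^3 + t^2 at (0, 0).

The Hessian of f at 0 has rank 1. Corank 1: A-series; mu = 5 gives A_5.

Type A_5, Milnor number mu = 5.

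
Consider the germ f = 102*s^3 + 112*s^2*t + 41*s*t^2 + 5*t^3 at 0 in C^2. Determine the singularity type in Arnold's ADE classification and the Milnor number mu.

Type D4, Milnor number mu = 4.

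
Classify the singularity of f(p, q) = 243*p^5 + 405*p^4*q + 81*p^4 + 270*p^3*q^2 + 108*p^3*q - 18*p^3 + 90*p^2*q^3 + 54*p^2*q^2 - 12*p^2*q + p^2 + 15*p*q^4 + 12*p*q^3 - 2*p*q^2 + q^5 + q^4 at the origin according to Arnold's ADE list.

A_{4}

The Hessian of f at 0 is [[2, 0], [0, 0]] with rank 1, so corank 1. A Groebner basis of the Jacobian ideal J(f) in C{p,q} is {-p/6 + q^3 + q^2/6, p^2, p*q - p/6 + q^2/6}; counting standard monomials gives mu = 4. Corank 1: A-series; mu = 4 gives A_4.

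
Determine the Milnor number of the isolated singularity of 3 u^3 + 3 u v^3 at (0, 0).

7

The Hessian of f at 0 has rank 0. Corank 2; j^3 = 3*u^3 is a perfect cube, so E-series; the 4-jet and mu = 7 give E_7.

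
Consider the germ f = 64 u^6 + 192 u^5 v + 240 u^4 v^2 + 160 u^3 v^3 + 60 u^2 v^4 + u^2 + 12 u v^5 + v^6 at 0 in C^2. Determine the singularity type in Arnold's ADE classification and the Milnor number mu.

The Hessian of f at 0 has rank 1. Corank 1: A-series; mu = 5 gives A_5.

Type A_{5}, Milnor number mu = 5.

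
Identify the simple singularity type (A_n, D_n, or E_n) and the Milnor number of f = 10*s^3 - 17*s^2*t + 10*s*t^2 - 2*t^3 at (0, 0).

The Hessian of f at 0 has rank 0. Corank 2; j^3 = (2*s - t)*(5*s^2 - 6*s*t + 2*t^2) splits into three distinct lines over C (the quadratic factor has nonzero discriminant), so D_4.

Type D_{4}, Milnor number mu = 4.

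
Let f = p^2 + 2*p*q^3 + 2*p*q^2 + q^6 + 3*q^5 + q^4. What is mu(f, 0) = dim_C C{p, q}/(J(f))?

4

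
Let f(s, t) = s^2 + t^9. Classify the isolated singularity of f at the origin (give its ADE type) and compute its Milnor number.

Type A_8, Milnor number mu = 8.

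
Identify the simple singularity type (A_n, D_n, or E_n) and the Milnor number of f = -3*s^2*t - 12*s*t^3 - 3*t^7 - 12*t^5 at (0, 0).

The Hessian of f at 0 has rank 0. Corank 2; j^3 = -3*s^2*t has shape L^2 M (L != M), so D-series; mu = 8 gives D_8.

Type D_8, Milnor number mu = 8.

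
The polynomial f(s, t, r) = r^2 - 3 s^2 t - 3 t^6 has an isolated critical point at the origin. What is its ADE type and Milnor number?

The Hessian of f at 0 is [[0, 0, 0], [0, 0, 0], [0, 0, 2]] with rank 1, so corank 2. A Groebner basis of the Jacobian ideal J(f) in C{s,t,r} is {s^2/6 + t^5, s^3, s*t, r}; counting standard monomials gives mu = 7. Corank 2; j^3 = -3*s^2*t has shape L^2 M (L != M), so D-series; mu = 7 gives D_7.

Type D_{7}, Milnor number mu = 7.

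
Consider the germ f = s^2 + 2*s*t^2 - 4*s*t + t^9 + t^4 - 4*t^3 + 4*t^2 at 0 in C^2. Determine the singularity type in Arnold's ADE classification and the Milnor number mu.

Type A_8, Milnor number mu = 8.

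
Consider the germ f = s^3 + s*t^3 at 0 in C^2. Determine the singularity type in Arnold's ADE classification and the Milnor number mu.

The Hessian of f at 0 is [[0, 0], [0, 0]] with rank 0, so corank 2. A Groebner basis of the Jacobian ideal J(f) in C{s,t} is {s^3, s*t^2, 3*s^2 + t^3}; counting standard monomials gives mu = 7. Corank 2; j^3 = s^3 is a perfect cube, so E-series; the 4-jet and mu = 7 give E_7.

Type E_7, Milnor number mu = 7.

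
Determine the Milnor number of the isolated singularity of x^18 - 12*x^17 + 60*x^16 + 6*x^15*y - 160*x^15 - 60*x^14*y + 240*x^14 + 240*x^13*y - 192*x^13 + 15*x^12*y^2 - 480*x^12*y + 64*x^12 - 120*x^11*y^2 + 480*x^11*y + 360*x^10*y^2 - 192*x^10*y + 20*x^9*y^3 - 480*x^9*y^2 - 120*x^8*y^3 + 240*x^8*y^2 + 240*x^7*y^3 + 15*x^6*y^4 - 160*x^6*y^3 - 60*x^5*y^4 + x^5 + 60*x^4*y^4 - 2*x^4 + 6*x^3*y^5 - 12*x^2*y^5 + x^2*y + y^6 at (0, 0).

The Hessian of f at 0 has rank 0. Corank 2; j^3 = x^2*y has shape L^2 M (L != M), so D-series; mu = 7 gives D_7.

7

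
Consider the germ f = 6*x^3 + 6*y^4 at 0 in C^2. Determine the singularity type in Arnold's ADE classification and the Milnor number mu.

Type E_{6}, Milnor number mu = 6.

The Hessian of f at 0 is [[0, 0], [0, 0]] with rank 0, so corank 2. A Groebner basis of the Jacobian ideal J(f) in C{x,y} is {y^3, x^2}; counting standard monomials gives mu = 6. Corank 2; j^3 = 6*x^3 is a perfect cube, so E-series; the 4-jet and mu = 6 give E_6.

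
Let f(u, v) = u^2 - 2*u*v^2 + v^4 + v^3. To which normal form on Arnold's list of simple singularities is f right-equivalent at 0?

A_2

The Hessian of f at 0 has rank 1. Corank 1: A-series; mu = 2 gives A_2.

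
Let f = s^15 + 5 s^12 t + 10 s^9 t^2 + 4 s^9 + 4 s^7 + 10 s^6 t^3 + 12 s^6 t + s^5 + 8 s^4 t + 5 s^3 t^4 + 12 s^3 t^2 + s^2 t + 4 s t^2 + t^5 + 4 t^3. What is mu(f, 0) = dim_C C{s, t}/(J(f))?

6

The Hessian of f at 0 is [[0, 0], [0, 0]] with rank 0, so corank 2. A Groebner basis of the Jacobian ideal J(f) in C{s,t} is {-s*t/16 + t^4 - t^2/8, s*t^2 + 2*t^3, s^2 + 69*s*t/16 + 37*t^2/8}; counting standard monomials gives mu = 6. Corank 2; j^3 = t*(s + 2*t)^2 has shape L^2 M (L != M), so D-series; mu = 6 gives D_6.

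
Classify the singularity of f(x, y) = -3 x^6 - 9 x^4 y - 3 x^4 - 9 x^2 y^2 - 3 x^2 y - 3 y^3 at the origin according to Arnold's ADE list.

D_4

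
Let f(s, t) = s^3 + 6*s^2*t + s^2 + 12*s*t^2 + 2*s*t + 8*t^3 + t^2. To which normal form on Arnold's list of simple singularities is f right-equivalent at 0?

The Hessian of f at 0 has rank 1. Corank 1: A-series; mu = 2 gives A_2.

A_2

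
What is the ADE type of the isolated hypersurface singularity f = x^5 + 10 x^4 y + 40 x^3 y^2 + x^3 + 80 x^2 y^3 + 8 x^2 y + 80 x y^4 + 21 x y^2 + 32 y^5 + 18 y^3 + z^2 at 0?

D_6

The Hessian of f at 0 has rank 1. Corank 2; j^3 = (x + 2*y)*(x + 3*y)^2 has shape L^2 M (L != M), so D-series; mu = 6 gives D_6.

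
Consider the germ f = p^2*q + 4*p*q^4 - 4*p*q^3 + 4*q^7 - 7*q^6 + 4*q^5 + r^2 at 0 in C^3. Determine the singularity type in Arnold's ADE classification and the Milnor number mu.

Type D_{7}, Milnor number mu = 7.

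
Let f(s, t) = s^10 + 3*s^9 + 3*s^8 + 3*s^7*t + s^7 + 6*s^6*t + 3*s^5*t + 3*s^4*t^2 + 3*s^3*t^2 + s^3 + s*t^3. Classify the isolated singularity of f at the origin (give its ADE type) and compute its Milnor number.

The Hessian of f at 0 is [[0, 0], [0, 0]] with rank 0, so corank 2. A Groebner basis of the Jacobian ideal J(f) in C{s,t} is {s^3, s*t^2, 3*s^2 + t^3}; counting standard monomials gives mu = 7. Corank 2; j^3 = s^3 is a perfect cube, so E-series; the 4-jet and mu = 7 give E_7.

Type E_{7}, Milnor number mu = 7.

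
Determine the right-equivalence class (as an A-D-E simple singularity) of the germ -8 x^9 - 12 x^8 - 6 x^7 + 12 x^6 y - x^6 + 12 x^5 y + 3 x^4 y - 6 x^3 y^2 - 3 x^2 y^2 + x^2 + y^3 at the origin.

The Hessian of f at 0 has rank 1. Corank 1: A-series; mu = 2 gives A_2.

A_{2}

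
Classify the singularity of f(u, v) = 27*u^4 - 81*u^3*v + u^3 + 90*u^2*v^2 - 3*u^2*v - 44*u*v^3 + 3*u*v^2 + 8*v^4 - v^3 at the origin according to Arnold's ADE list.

E7

The Hessian of f at 0 has rank 0. Corank 2; j^3 = (u - v)^3 is a perfect cube, so E-series; the 4-jet and mu = 7 give E_7.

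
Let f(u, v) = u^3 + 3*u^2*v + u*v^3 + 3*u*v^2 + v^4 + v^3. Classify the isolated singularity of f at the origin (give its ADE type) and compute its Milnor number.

Type E7, Milnor number mu = 7.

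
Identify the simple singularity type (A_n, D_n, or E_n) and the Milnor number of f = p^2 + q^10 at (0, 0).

The Hessian of f at 0 has rank 1. Corank 1: A-series; mu = 9 gives A_9.

Type A_9, Milnor number mu = 9.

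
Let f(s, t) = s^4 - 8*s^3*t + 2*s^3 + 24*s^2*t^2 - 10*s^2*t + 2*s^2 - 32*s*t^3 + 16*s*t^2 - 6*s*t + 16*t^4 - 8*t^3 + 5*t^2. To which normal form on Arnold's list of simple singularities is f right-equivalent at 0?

The Hessian of f at 0 has rank 2. Corank 0: nondegenerate Morse point, so A_1.

A_1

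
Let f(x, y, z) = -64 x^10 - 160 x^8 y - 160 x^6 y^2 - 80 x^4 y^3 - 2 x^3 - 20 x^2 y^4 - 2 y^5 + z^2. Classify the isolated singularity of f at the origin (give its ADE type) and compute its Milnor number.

The Hessian of f at 0 is [[0, 0, 0], [0, 0, 0], [0, 0, 2]] with rank 1, so corank 2. A Groebner basis of the Jacobian ideal J(f) in C{x,y,z} is {y^4, x^2, z}; counting standard monomials gives mu = 8. Corank 2; j^3 = -2*x^3 is a perfect cube, so E-series; the 5-jet and mu = 8 give E_8.

Type E8, Milnor number mu = 8.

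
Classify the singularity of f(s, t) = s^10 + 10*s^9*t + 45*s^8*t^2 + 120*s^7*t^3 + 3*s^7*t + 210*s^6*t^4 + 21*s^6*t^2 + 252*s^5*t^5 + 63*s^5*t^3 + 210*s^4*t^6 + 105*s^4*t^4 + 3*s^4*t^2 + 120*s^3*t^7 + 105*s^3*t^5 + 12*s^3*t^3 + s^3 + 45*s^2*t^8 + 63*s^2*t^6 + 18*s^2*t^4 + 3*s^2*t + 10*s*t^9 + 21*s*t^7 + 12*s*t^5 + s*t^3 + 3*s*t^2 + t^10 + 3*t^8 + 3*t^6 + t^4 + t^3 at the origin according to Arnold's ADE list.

E_{7}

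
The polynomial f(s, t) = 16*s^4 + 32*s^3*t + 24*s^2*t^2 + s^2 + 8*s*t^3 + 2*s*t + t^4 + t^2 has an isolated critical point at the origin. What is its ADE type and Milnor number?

The Hessian of f at 0 has rank 1. Corank 1: A-series; mu = 3 gives A_3.

Type A_{3}, Milnor number mu = 3.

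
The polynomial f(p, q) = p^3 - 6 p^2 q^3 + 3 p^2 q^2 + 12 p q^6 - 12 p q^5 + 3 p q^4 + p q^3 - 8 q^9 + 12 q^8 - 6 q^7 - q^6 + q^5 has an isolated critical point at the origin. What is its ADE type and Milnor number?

Type E7, Milnor number mu = 7.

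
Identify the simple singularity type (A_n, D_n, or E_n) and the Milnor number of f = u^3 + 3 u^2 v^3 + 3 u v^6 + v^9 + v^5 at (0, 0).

Type E_{8}, Milnor number mu = 8.

The Hessian of f at 0 has rank 0. Corank 2; j^3 = u^3 is a perfect cube, so E-series; the 5-jet and mu = 8 give E_8.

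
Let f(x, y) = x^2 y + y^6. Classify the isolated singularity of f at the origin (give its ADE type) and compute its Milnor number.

Type D_{7}, Milnor number mu = 7.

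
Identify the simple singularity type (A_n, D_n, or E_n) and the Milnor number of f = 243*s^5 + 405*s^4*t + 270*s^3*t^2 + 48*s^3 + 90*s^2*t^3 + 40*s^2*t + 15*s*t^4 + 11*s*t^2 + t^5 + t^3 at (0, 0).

Type D_6, Milnor number mu = 6.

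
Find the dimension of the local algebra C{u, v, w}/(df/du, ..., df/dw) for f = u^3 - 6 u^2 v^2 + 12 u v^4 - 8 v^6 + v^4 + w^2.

6

The Hessian of f at 0 is [[0, 0, 0], [0, 0, 0], [0, 0, 2]] with rank 1, so corank 2. A Groebner basis of the Jacobian ideal J(f) in C{u,v,w} is {u^3, u^2*v, -u^2/4 + u*v^2, v^3, w}; counting standard monomials gives mu = 6. Corank 2; j^3 = u^3 is a perfect cube, so E-series; the 4-jet and mu = 6 give E_6.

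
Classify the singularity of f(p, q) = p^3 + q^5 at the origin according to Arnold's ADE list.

The Hessian of f at 0 has rank 0. Corank 2; j^3 = p^3 is a perfect cube, so E-series; the 5-jet and mu = 8 give E_8.

E8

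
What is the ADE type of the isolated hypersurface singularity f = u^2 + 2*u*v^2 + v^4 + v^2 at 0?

A_1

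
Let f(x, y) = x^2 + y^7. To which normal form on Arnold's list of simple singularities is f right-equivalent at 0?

A_6

The Hessian of f at 0 has rank 1. Corank 1: A-series; mu = 6 gives A_6.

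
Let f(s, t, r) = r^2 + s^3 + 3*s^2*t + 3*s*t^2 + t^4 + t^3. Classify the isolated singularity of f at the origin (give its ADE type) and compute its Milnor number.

The Hessian of f at 0 has rank 1. Corank 2; j^3 = (s + t)^3 is a perfect cube, so E-series; the 4-jet and mu = 6 give E_6.

Type E_6, Milnor number mu = 6.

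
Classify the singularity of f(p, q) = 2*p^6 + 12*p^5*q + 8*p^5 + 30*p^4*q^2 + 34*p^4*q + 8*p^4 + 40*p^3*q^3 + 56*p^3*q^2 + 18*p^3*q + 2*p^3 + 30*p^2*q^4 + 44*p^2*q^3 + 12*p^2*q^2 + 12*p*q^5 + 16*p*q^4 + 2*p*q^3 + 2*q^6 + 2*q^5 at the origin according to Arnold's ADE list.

E7

The Hessian of f at 0 is [[0, 0], [0, 0]] with rank 0, so corank 2. A Groebner basis of the Jacobian ideal J(f) in C{p,q} is {-3*p^2/5 + q^4 - q^3/5, p^3, p^2*q + p^2/5 + q^3/15, p^2/5 + p*q^2 + q^3/15}; counting standard monomials gives mu = 7. Corank 2; j^3 = 2*p^3 is a perfect cube, so E-series; the 4-jet and mu = 7 give E_7.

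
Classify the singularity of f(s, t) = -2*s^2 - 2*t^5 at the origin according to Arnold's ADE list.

A_{4}

The Hessian of f at 0 is [[-4, 0], [0, 0]] with rank 1, so corank 1. A Groebner basis of the Jacobian ideal J(f) in C{s,t} is {t^4, s}; counting standard monomials gives mu = 4. Corank 1: A-series; mu = 4 gives A_4.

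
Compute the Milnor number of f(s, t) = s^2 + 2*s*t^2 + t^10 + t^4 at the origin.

The Hessian of f at 0 has rank 1. Corank 1: A-series; mu = 9 gives A_9.

9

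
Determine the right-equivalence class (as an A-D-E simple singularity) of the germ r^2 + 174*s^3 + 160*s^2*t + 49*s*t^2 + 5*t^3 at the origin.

D_4

The Hessian of f at 0 has rank 1. Corank 2; j^3 = (3*s + t)*(58*s^2 + 34*s*t + 5*t^2) splits into three distinct lines over C (the quadratic factor has nonzero discriminant), so D_4.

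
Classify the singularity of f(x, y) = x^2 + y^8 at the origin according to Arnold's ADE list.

A7

The Hessian of f at 0 has rank 1. Corank 1: A-series; mu = 7 gives A_7.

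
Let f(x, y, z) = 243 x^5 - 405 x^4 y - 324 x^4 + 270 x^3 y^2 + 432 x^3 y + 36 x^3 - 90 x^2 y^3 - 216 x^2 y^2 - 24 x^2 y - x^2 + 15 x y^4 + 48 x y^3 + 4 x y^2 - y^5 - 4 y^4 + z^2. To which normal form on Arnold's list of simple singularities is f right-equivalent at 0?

A_4

The Hessian of f at 0 has rank 2. Corank 1: A-series; mu = 4 gives A_4.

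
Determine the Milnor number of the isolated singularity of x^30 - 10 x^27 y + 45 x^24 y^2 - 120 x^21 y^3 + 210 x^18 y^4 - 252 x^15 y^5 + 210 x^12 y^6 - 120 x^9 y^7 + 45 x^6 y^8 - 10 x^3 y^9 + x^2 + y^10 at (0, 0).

The Hessian of f at 0 is [[2, 0], [0, 0]] with rank 1, so corank 1. A Groebner basis of the Jacobian ideal J(f) in C{x,y} is {y^9, x}; counting standard monomials gives mu = 9. Corank 1: A-series; mu = 9 gives A_9.

9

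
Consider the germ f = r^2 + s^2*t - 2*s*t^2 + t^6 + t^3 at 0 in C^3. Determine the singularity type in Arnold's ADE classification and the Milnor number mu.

Type D_7, Milnor number mu = 7.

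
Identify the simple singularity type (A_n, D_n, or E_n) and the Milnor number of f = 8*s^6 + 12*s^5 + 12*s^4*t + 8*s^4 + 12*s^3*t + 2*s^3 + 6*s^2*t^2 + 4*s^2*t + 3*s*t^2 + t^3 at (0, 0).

The Hessian of f at 0 has rank 0. Corank 2; j^3 = (s + t)*(2*s^2 + 2*s*t + t^2) splits into three distinct lines over C (the quadratic factor has nonzero discriminant), so D_4.

Type D4, Milnor number mu = 4.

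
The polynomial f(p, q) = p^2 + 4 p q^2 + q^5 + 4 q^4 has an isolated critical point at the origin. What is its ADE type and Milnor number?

Type A4, Milnor number mu = 4.

The Hessian of f at 0 has rank 1. Corank 1: A-series; mu = 4 gives A_4.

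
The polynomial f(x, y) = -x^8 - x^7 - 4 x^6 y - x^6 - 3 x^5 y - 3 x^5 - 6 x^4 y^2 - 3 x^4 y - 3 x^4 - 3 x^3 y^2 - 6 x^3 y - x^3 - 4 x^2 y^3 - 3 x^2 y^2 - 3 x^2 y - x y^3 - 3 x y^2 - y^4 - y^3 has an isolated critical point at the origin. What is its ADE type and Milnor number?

The Hessian of f at 0 has rank 0. Corank 2; j^3 = -(x + y)^3 is a perfect cube, so E-series; the 4-jet and mu = 7 give E_7.

Type E_{7}, Milnor number mu = 7.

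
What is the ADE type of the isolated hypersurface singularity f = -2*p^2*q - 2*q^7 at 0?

D8

The Hessian of f at 0 is [[0, 0], [0, 0]] with rank 0, so corank 2. A Groebner basis of the Jacobian ideal J(f) in C{p,q} is {p^2/7 + q^6, p^3, p*q}; counting standard monomials gives mu = 8. Corank 2; j^3 = -2*p^2*q has shape L^2 M (L != M), so D-series; mu = 8 gives D_8.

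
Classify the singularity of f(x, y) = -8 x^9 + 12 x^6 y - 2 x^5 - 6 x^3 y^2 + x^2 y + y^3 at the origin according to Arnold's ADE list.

D4

The Hessian of f at 0 is [[0, 0], [0, 0]] with rank 0, so corank 2. A Groebner basis of the Jacobian ideal J(f) in C{x,y} is {y^3, x^2 + 3*y^2, x*y}; counting standard monomials gives mu = 4. Corank 2; j^3 = y*(x^2 + y^2) splits into three distinct lines over C (the quadratic factor has nonzero discriminant), so D_4.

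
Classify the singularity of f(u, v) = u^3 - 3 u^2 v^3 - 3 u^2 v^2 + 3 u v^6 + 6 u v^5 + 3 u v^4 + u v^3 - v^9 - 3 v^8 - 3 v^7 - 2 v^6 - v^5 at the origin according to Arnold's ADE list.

E7

The Hessian of f at 0 is [[0, 0], [0, 0]] with rank 0, so corank 2. A Groebner basis of the Jacobian ideal J(f) in C{u,v} is {-u^2 + v^4 - v^3/3, u^3, u^2*v + u^2/3 + v^3/9, -u^2 + u*v^2 - v^3/3}; counting standard monomials gives mu = 7. Corank 2; j^3 = u^3 is a perfect cube, so E-series; the 4-jet and mu = 7 give E_7.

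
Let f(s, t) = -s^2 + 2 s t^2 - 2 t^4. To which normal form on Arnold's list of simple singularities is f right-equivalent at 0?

A_3

The Hessian of f at 0 has rank 1. Corank 1: A-series; mu = 3 gives A_3.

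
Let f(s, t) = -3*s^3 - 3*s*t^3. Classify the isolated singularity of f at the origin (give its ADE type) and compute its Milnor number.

Type E_{7}, Milnor number mu = 7.

The Hessian of f at 0 is [[0, 0], [0, 0]] with rank 0, so corank 2. A Groebner basis of the Jacobian ideal J(f) in C{s,t} is {s^3, s*t^2, 3*s^2 + t^3}; counting standard monomials gives mu = 7. Corank 2; j^3 = -3*s^3 is a perfect cube, so E-series; the 4-jet and mu = 7 give E_7.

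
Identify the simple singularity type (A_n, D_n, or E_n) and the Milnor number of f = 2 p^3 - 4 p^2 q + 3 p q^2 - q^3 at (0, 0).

Type D_4, Milnor number mu = 4.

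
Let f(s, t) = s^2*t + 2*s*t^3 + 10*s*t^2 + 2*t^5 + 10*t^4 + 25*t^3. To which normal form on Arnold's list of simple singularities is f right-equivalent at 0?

The Hessian of f at 0 has rank 0. Corank 2; j^3 = t*(s + 5*t)^2 has shape L^2 M (L != M), so D-series; mu = 6 gives D_6.

D_6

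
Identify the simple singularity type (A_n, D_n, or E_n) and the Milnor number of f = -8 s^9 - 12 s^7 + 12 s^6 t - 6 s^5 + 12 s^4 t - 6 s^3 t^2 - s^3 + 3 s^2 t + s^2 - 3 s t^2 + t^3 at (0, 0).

The Hessian of f at 0 is [[2, 0], [0, 0]] with rank 1, so corank 1. A Groebner basis of the Jacobian ideal J(f) in C{s,t} is {t^2, s}; counting standard monomials gives mu = 2. Corank 1: A-series; mu = 2 gives A_2.

Type A_2, Milnor number mu = 2.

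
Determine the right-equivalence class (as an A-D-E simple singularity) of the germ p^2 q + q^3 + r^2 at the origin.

D_4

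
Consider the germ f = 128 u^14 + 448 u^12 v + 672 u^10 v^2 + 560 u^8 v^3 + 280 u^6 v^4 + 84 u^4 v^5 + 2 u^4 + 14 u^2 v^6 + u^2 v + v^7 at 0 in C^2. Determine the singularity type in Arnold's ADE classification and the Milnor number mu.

Type D_{8}, Milnor number mu = 8.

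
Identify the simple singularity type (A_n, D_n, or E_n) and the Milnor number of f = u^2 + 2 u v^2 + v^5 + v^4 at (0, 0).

Type A_4, Milnor number mu = 4.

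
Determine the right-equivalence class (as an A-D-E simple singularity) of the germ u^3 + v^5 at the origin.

The Hessian of f at 0 is [[0, 0], [0, 0]] with rank 0, so corank 2. A Groebner basis of the Jacobian ideal J(f) in C{u,v} is {v^4, u^2}; counting standard monomials gives mu = 8. Corank 2; j^3 = u^3 is a perfect cube, so E-series; the 5-jet and mu = 8 give E_8.

E_8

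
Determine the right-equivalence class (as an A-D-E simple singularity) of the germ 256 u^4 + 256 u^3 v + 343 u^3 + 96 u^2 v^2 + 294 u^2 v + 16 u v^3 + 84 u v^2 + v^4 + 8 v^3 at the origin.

E_6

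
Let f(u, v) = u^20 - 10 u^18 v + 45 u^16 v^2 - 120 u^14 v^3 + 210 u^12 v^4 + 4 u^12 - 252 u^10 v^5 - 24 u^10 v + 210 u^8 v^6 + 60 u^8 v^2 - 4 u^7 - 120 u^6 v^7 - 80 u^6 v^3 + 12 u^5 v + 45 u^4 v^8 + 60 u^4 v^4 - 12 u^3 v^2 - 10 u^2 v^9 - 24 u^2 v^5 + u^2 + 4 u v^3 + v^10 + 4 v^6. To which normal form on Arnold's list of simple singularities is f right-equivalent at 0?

A9

The Hessian of f at 0 is [[2, 0], [0, 0]] with rank 1, so corank 1. A Groebner basis of the Jacobian ideal J(f) in C{u,v} is {u^2*v^2 - u/6 - v^3/3, u^2/2 + u*v^3, u*v/2 + v^4, u^3}; counting standard monomials gives mu = 9. Corank 1: A-series; mu = 9 gives A_9.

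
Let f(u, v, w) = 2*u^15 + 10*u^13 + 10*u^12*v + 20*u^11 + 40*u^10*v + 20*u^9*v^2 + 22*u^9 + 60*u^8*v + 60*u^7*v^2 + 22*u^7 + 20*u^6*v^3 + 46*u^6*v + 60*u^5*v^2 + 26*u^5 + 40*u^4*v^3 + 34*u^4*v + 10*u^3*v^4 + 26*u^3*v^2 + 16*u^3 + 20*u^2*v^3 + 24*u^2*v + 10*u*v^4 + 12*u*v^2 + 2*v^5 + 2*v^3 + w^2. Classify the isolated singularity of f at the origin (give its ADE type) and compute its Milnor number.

Type E_8, Milnor number mu = 8.

The Hessian of f at 0 has rank 1. Corank 2; j^3 = 2*(2*u + v)^3 is a perfect cube, so E-series; the 5-jet and mu = 8 give E_8.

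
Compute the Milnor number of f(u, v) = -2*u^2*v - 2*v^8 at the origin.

9

The Hessian of f at 0 has rank 0. Corank 2; j^3 = -2*u^2*v has shape L^2 M (L != M), so D-series; mu = 9 gives D_9.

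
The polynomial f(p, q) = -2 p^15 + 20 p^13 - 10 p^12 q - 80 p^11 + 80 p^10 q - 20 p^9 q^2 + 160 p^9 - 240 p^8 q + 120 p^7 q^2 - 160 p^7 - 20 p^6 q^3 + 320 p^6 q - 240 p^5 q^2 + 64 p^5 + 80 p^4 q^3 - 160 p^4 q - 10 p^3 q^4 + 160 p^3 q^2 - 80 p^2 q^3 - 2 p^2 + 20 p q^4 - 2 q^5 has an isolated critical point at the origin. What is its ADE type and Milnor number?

Type A_{4}, Milnor number mu = 4.

The Hessian of f at 0 has rank 1. Corank 1: A-series; mu = 4 gives A_4.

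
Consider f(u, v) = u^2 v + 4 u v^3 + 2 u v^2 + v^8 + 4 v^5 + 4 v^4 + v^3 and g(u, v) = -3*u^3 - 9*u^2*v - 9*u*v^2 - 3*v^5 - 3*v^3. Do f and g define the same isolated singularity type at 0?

No.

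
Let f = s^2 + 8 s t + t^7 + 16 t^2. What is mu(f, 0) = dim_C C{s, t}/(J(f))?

6

The Hessian of f at 0 has rank 1. Corank 1: A-series; mu = 6 gives A_6.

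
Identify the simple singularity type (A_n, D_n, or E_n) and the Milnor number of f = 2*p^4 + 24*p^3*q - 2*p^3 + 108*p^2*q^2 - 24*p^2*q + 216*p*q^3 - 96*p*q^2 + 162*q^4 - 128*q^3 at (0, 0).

The Hessian of f at 0 has rank 0. Corank 2; j^3 = -2*(p + 4*q)^3 is a perfect cube, so E-series; the 4-jet and mu = 6 give E_6.

Type E_6, Milnor number mu = 6.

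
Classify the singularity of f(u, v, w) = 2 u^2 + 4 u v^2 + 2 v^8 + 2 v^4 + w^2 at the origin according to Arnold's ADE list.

A_{7}

The Hessian of f at 0 has rank 2. Corank 1: A-series; mu = 7 gives A_7.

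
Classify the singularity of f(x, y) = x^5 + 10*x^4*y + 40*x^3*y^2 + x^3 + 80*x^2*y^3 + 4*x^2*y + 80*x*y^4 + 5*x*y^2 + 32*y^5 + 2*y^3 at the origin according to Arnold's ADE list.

The Hessian of f at 0 has rank 0. Corank 2; j^3 = (x + y)^2*(x + 2*y) has shape L^2 M (L != M), so D-series; mu = 6 gives D_6.

D6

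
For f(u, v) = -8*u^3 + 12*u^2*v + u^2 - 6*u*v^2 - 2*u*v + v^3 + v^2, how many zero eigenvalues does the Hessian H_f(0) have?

1

Hessian at 0 has rank 1.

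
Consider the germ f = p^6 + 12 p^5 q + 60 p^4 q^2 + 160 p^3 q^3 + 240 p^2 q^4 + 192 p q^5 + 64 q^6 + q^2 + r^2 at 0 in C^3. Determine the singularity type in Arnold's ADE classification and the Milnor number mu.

Type A5, Milnor number mu = 5.

The Hessian of f at 0 has rank 2. Corank 1: A-series; mu = 5 gives A_5.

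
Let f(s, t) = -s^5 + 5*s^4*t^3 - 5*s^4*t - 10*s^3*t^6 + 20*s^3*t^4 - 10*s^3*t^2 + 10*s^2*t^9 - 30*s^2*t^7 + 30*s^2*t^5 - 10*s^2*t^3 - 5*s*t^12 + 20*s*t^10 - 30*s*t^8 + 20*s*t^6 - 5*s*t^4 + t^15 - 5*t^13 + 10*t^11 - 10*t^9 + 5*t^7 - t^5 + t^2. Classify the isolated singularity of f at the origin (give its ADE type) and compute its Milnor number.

Type A_{4}, Milnor number mu = 4.

The Hessian of f at 0 has rank 1. Corank 1: A-series; mu = 4 gives A_4.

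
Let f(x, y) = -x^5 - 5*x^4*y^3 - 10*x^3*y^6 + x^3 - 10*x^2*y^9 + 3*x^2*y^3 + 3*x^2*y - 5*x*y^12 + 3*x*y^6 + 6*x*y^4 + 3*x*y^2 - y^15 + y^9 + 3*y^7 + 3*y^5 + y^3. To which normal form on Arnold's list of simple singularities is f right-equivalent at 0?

E8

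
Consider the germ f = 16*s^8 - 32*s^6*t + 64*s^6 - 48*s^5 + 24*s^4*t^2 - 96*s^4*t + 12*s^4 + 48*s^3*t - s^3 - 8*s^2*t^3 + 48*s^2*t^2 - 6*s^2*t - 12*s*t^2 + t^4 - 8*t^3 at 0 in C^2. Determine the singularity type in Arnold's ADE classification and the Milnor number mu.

Type E_6, Milnor number mu = 6.

The Hessian of f at 0 is [[0, 0], [0, 0]] with rank 0, so corank 2. A Groebner basis of the Jacobian ideal J(f) in C{s,t} is {s^3 - 3*s^2/8 - 3*s*t/2 - 3*t^2/2, s^2*t + s^2/8 + s*t/2 + t^2/2, -s^2/32 + s*t^2 - s*t/8 - t^2/8, t^3}; counting standard monomials gives mu = 6. Corank 2; j^3 = -(s + 2*t)^3 is a perfect cube, so E-series; the 4-jet and mu = 6 give E_6.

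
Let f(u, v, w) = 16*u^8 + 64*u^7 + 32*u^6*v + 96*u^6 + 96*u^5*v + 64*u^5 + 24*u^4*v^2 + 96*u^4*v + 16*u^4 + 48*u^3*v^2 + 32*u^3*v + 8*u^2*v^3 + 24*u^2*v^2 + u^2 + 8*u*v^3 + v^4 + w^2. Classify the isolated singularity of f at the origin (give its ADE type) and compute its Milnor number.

Type A_3, Milnor number mu = 3.

The Hessian of f at 0 is [[2, 0, 0], [0, 0, 0], [0, 0, 2]] with rank 2, so corank 1. A Groebner basis of the Jacobian ideal J(f) in C{u,v,w} is {v^3, u, w}; counting standard monomials gives mu = 3. Corank 1: A-series; mu = 3 gives A_3.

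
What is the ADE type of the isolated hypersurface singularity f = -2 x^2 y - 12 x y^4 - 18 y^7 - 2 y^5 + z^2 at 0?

D_{6}

The Hessian of f at 0 has rank 1. Corank 2; j^3 = -2*x^2*y has shape L^2 M (L != M), so D-series; mu = 6 gives D_6.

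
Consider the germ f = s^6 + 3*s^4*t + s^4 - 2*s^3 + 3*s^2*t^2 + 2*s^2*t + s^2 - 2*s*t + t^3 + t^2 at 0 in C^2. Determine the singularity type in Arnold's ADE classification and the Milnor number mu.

Type A2, Milnor number mu = 2.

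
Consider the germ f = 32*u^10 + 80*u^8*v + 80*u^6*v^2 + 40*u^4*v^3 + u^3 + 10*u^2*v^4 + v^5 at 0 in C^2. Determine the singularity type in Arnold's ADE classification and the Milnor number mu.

The Hessian of f at 0 is [[0, 0], [0, 0]] with rank 0, so corank 2. A Groebner basis of the Jacobian ideal J(f) in C{u,v} is {v^4, u^2}; counting standard monomials gives mu = 8. Corank 2; j^3 = u^3 is a perfect cube, so E-series; the 5-jet and mu = 8 give E_8.

Type E8, Milnor number mu = 8.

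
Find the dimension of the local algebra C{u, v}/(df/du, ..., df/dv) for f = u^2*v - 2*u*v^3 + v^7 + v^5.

The Hessian of f at 0 is [[0, 0], [0, 0]] with rank 0, so corank 2. A Groebner basis of the Jacobian ideal J(f) in C{u,v} is {u^2*v^2 + u^2/7 - u*v^2/7, u^3 + u^2/7 - u*v^2/7, -u*v + v^3}; counting standard monomials gives mu = 8. Corank 2; j^3 = u^2*v has shape L^2 M (L != M), so D-series; mu = 8 gives D_8.

8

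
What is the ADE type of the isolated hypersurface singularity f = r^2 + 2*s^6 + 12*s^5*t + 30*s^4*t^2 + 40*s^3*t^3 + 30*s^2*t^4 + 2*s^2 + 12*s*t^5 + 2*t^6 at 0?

The Hessian of f at 0 has rank 2. Corank 1: A-series; mu = 5 gives A_5.

A_{5}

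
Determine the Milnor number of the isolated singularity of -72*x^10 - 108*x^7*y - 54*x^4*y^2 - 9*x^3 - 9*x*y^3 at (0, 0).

7

The Hessian of f at 0 has rank 0. Corank 2; j^3 = -9*x^3 is a perfect cube, so E-series; the 4-jet and mu = 7 give E_7.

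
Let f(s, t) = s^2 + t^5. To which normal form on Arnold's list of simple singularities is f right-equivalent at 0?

A4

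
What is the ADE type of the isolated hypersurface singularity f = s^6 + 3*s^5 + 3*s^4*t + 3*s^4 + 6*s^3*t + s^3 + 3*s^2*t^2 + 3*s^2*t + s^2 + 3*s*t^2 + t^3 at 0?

A2

The Hessian of f at 0 has rank 1. Corank 1: A-series; mu = 2 gives A_2.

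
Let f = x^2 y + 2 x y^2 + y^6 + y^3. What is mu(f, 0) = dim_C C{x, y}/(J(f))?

7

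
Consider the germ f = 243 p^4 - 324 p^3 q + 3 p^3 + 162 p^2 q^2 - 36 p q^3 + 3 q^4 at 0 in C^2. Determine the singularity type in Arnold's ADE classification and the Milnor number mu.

Type E6, Milnor number mu = 6.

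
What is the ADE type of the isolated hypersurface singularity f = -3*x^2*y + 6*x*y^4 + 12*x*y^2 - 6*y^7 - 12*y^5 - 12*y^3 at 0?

D8

The Hessian of f at 0 is [[0, 0], [0, 0]] with rank 0, so corank 2. A Groebner basis of the Jacobian ideal J(f) in C{x,y} is {x^2/6 + x*y^3 - 8*x*y/3 + 14*y^2/3, -x*y + y^4 + 2*y^2, x^3 - 12*x*y^2 + 16*y^3, x^2*y - 4*x*y^2 + 4*y^3}; counting standard monomials gives mu = 8. Corank 2; j^3 = -3*y*(x - 2*y)^2 has shape L^2 M (L != M), so D-series; mu = 8 gives D_8.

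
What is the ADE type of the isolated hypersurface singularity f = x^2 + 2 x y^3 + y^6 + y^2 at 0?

The Hessian of f at 0 is [[2, 0], [0, 2]] with rank 2, so corank 0. A Groebner basis of the Jacobian ideal J(f) in C{x,y} is {x, y}; counting standard monomials gives mu = 1. Corank 0: nondegenerate Morse point, so A_1.

A_1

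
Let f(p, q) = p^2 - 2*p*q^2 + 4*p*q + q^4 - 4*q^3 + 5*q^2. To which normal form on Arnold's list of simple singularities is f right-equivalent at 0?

A1

The Hessian of f at 0 has rank 2. Corank 0: nondegenerate Morse point, so A_1.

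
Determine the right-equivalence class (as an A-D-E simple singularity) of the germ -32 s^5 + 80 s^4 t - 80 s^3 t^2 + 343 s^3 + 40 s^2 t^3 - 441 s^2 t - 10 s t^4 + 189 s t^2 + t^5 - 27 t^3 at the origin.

The Hessian of f at 0 has rank 0. Corank 2; j^3 = (7*s - 3*t)^3 is a perfect cube, so E-series; the 5-jet and mu = 8 give E_8.

E_{8}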